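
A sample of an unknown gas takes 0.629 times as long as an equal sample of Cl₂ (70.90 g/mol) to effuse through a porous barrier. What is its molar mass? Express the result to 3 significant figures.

By Graham's law, t_X/t_Cl₂ = √(M_X/M_Cl₂).
0.629 = √(M_X/70.90)
M_X = 70.90 × 0.629² = 70.90 × 0.3956 = 28.1 g/mol

28.1 g/mol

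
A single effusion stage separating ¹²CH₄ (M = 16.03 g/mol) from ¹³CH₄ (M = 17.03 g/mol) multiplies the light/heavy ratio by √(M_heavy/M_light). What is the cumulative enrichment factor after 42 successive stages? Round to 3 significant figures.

The single-stage factor is √(M_heavy/M_light), so 42 stages give [√(17.03/16.03)]^42 = (17.03/16.03)^(42/2).
= 1.06238^21 = 3.56.

3.56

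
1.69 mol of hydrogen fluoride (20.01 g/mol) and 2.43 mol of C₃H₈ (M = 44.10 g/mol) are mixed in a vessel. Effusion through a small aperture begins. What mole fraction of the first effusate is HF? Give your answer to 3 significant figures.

0.508

Rate_i ∝ x_i/√M_i (Graham's law weighted by mole fraction), so the effusate composition follows n_i/√M_i.
Mole fraction of HF in the effusate = (n_HF/√M_HF) / (n_HF/√M_HF + n_C₃H₈/√M_C₃H₈)
= (1.69/√20.01) / (1.69/√20.01 + 2.43/√44.10) = 0.3778/(0.3778 + 0.3659) = 0.508.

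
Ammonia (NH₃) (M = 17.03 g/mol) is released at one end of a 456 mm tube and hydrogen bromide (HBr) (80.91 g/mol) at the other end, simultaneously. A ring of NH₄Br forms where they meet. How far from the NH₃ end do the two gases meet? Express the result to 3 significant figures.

Graham's law gives d_NH₃/d_HBr = rate_NH₃/rate_HBr = √(M_HBr/M_NH₃) = √(80.91/17.03) = 2.180.
With d_NH₃ + d_HBr = 456 mm, d_HBr = 456/(1 + 2.180) = 143.4 mm.
d_NH₃ = 456 − 143.4 = 313 mm.

313 mm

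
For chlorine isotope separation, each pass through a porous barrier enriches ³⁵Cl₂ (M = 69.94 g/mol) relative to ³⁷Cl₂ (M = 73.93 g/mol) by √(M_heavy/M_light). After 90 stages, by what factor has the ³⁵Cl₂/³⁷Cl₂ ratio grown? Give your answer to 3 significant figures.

After 90 stages the ratio has grown by (√(73.93/69.94))^90 = (73.93/69.94)^(90/2).
= 1.05705^45 = 12.1.

12.1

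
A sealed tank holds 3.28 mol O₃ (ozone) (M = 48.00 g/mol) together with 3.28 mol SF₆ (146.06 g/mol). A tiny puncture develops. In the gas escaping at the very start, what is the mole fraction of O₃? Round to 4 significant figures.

Rate_i ∝ x_i/√M_i (Graham's law weighted by mole fraction), so the effusate composition follows n_i/√M_i.
So x_O₃ in the escaping gas = (n_O₃/√M_O₃) / Σ(n_i/√M_i)
= (3.28/√48.00) / (3.28/√48.00 + 3.28/√146.06) = 0.4734/(0.4734 + 0.2714) = 0.6356.

0.6356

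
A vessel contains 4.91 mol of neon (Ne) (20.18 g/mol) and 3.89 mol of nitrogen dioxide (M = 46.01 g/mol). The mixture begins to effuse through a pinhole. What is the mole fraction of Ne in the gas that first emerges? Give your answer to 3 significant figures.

The effusion rate of species i is ∝ p_i/√M_i ∝ n_i/√M_i.
Mole fraction of Ne in the effusate = (n_Ne/√M_Ne) / (n_Ne/√M_Ne + n_NO₂/√M_NO₂)
= (4.91/√20.18) / (4.91/√20.18 + 3.89/√46.01) = 1.093/(1.093 + 0.5735) = 0.656.

0.656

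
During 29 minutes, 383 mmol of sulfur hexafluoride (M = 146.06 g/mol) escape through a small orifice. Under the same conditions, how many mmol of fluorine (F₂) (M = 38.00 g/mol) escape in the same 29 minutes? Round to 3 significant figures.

By Graham's law, rate_F₂/rate_SF₆ = √(M_SF₆/M_F₂) = √(146.06/38.00) = √3.844 = 1.961.
So the amount for F₂ is 383 × 1.961 = 751 mmol.

751 mmol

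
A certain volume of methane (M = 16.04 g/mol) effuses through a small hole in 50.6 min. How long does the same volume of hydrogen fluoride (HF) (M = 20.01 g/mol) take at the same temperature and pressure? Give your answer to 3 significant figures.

From Graham's law, t_HF/t_CH₄ = √(M_HF/M_CH₄) = √(20.01/16.04) = √1.248 = 1.117.
So the time for HF is 50.6 × 1.117 = 56.5 min.

56.5 min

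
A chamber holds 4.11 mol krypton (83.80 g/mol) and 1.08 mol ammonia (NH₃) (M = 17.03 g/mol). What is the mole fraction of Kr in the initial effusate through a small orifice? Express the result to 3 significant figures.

0.632

The effusion rate of species i is ∝ p_i/√M_i ∝ n_i/√M_i.
x_Kr(eff) = (n_Kr/√M_Kr) / (n_Kr/√M_Kr + n_NH₃/√M_NH₃)
= (4.11/√83.80) / (4.11/√83.80 + 1.08/√17.03) = 0.4490/(0.4490 + 0.2617) = 0.632.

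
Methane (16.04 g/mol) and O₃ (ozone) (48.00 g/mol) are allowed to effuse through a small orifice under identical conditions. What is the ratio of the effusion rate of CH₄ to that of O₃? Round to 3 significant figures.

Using Graham's law: rate_CH₄/rate_O₃ = √(M_O₃/M_CH₄) = √(48.00/16.04) = √2.993 = 1.73.

1.73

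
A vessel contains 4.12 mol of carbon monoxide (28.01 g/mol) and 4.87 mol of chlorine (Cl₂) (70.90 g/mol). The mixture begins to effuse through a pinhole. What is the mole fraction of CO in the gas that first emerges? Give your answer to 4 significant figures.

0.5737

The effusion rate of species i is ∝ p_i/√M_i ∝ n_i/√M_i.
So x_CO in the escaping gas = (n_CO/√M_CO) / Σ(n_i/√M_i)
= (4.12/√28.01) / (4.12/√28.01 + 4.87/√70.90) = 0.7785/(0.7785 + 0.5784) = 0.5737.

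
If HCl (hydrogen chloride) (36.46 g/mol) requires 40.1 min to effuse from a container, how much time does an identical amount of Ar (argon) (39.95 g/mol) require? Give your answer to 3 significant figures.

42.0 min

Using Graham's law: t_Ar/t_HCl = √(M_Ar/M_HCl) = √(39.95/36.46) = √1.096 = 1.047.
So the time for Ar is 40.1 × 1.047 = 42.0 min.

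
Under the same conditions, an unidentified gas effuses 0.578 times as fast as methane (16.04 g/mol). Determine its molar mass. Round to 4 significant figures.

48.01 g/mol

From Graham's law, rate_X/rate_CH₄ = √(M_CH₄/M_X).
0.578 = √(16.04/M_X)
M_X = 16.04 / 0.578² = 16.04 / 0.3341 = 48.01 g/mol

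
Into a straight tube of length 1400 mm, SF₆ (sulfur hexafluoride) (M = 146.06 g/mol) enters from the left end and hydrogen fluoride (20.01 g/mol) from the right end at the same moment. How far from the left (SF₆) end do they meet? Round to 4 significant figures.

378.2 mm

The fronts meet when d_SF₆ + d_HF = L with d_SF₆/d_HF = √(M_HF/M_SF₆) (Graham's law). Here √(M_HF/M_SF₆) = √(20.01/146.06) = 0.3701.
With d_SF₆ + d_HF = 1400 mm, d_HF = 1400/(1 + 0.3701) = 1022 mm.
d_SF₆ = 1400 − 1022 = 378.2 mm.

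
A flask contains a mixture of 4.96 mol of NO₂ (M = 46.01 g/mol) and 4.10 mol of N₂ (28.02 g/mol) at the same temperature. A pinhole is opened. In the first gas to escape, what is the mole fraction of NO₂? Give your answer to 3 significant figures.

Each component's effusion rate ∝ (its partial pressure)·(1/√M) ∝ n_i/√M_i.
x_NO₂(eff) = (n_NO₂/√M_NO₂) / (n_NO₂/√M_NO₂ + n_N₂/√M_N₂)
= (4.96/√46.01) / (4.96/√46.01 + 4.10/√28.02) = 0.7312/(0.7312 + 0.7746) = 0.486.

0.486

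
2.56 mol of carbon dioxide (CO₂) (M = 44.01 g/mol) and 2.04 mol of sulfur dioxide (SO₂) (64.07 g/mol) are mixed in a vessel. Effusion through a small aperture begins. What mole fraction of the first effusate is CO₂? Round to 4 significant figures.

0.6022

Rate_i ∝ x_i/√M_i (Graham's law weighted by mole fraction), so the effusate composition follows n_i/√M_i.
x_CO₂(eff) = (n_CO₂/√M_CO₂) / (n_CO₂/√M_CO₂ + n_SO₂/√M_SO₂)
= (2.56/√44.01) / (2.56/√44.01 + 2.04/√64.07) = 0.3859/(0.3859 + 0.2549) = 0.6022.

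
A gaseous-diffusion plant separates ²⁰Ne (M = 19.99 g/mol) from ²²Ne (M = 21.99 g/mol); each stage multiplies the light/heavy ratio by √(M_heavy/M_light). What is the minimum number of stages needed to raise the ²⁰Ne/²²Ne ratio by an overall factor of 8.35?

45

Single-stage factor α = √(21.99/19.99), so ln α = ½ ln(1.10005) = 0.04768.
Need α^N ≥ 8.35 ⇒ N ≥ ln(8.35) / ln α = 2.122 / 0.04768 = 44.51.
So at least 45 stages are needed.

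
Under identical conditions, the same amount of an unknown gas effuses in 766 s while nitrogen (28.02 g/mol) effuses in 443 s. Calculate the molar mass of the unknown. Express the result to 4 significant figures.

83.78 g/mol

Using Graham's law: t_X/t_N₂ = √(M_X/M_N₂).
766/443 = 1.729 = √(M_X/28.02)
M_X = 28.02 × 1.729² = 28.02 × 2.990 = 83.78 g/mol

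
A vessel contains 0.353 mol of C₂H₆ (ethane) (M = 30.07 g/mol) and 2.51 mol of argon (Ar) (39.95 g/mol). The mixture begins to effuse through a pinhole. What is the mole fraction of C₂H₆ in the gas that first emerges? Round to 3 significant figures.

0.139

Effusion rate of each component ∝ n_i/√M_i (partial pressure × 1/√M).
x_C₂H₆(eff) = (n_C₂H₆/√M_C₂H₆) / (n_C₂H₆/√M_C₂H₆ + n_Ar/√M_Ar)
= (0.353/√30.07) / (0.353/√30.07 + 2.51/√39.95) = 0.06437/(0.06437 + 0.3971) = 0.139.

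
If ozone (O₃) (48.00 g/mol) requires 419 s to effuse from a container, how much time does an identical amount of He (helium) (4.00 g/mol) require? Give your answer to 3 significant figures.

Graham's law gives t_He/t_O₃ = √(M_He/M_O₃) = √(4.00/48.00) = √0.08333 = 0.2887.
So the time for He is 419 × 0.2887 = 121 s.

121 s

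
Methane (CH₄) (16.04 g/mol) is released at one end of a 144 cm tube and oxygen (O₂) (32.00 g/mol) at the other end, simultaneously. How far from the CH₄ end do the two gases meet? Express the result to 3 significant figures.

Graham's law gives d_CH₄/d_O₂ = rate_CH₄/rate_O₂ = √(M_O₂/M_CH₄) = √(32.00/16.04) = 1.412.
With d_CH₄ + d_O₂ = 144 cm, d_O₂ = 144/(1 + 1.412) = 59.69 cm.
d_CH₄ = 144 − 59.69 = 84.3 cm.

84.3 cm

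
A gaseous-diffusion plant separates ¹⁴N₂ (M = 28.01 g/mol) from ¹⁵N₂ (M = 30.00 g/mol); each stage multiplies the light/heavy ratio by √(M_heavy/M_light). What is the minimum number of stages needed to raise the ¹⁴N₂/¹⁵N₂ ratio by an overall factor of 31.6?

Single-stage factor α = √(30.00/28.01), so ln α = ½ ln(1.07105) = 0.03432.
Need α^N ≥ 31.6 ⇒ N ≥ ln(31.6) / ln α = 3.453 / 0.03432 = 100.62.
Rounding up, N = 101 stages.

101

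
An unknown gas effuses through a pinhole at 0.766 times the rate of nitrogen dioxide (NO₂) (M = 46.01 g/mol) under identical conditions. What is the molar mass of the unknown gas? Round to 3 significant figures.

Using Graham's law: rate_X/rate_NO₂ = √(M_NO₂/M_X).
0.766 = √(46.01/M_X)
M_X = 46.01 / 0.766² = 46.01 / 0.5868 = 78.4 g/mol

78.4 g/mol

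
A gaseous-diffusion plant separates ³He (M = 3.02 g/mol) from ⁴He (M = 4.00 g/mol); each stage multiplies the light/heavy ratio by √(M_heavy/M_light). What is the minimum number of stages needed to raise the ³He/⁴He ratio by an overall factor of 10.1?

Single-stage factor α = √(4.00/3.02), so ln α = ½ ln(1.32450) = 0.1405.
Need α^N ≥ 10.1 ⇒ N ≥ ln(10.1) / ln α = 2.313 / 0.1405 = 16.46.
Minimum whole number of stages: N = 17.

17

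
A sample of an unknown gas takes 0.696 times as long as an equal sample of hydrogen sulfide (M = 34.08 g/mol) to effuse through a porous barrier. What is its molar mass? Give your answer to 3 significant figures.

Graham's law gives t_X/t_H₂S = √(M_X/M_H₂S).
0.696 = √(M_X/34.08)
M_X = 34.08 × 0.696² = 34.08 × 0.4844 = 16.5 g/mol

16.5 g/mol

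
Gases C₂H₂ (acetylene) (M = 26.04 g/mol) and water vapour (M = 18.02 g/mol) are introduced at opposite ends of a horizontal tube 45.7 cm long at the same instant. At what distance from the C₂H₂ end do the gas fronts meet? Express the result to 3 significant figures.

20.8 cm

In equal time, each gas travels a distance ∝ its rate ∝ 1/√M, so d_C₂H₂/d_H₂O = √(M_H₂O/M_C₂H₂) = √(18.02/26.04) = 0.8319.
With d_C₂H₂ + d_H₂O = 45.7 cm, d_H₂O = 45.7/(1 + 0.8319) = 24.95 cm.
d_C₂H₂ = 45.7 − 24.95 = 20.8 cm.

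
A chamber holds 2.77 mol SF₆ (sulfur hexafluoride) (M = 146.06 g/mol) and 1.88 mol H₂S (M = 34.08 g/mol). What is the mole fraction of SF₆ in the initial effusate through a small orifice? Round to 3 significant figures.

0.416

Rate_i ∝ x_i/√M_i (Graham's law weighted by mole fraction), so the effusate composition follows n_i/√M_i.
Mole fraction of SF₆ in the effusate = (n_SF₆/√M_SF₆) / (n_SF₆/√M_SF₆ + n_H₂S/√M_H₂S)
= (2.77/√146.06) / (2.77/√146.06 + 1.88/√34.08) = 0.2292/(0.2292 + 0.3220) = 0.416.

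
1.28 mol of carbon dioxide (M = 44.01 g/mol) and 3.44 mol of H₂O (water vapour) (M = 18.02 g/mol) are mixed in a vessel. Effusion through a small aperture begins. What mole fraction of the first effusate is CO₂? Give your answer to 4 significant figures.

Rate_i ∝ x_i/√M_i (Graham's law weighted by mole fraction), so the effusate composition follows n_i/√M_i.
x_CO₂(eff) = (n_CO₂/√M_CO₂) / (n_CO₂/√M_CO₂ + n_H₂O/√M_H₂O)
= (1.28/√44.01) / (1.28/√44.01 + 3.44/√18.02) = 0.1929/(0.1929 + 0.8104) = 0.1923.

0.1923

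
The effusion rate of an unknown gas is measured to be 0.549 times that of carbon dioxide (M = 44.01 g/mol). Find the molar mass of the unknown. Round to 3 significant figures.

Since effusion rate ∝ 1/√M, rate_X/rate_CO₂ = √(M_CO₂/M_X).
0.549 = √(44.01/M_X)
M_X = 44.01 / 0.549² = 44.01 / 0.3014 = 146 g/mol

146 g/mol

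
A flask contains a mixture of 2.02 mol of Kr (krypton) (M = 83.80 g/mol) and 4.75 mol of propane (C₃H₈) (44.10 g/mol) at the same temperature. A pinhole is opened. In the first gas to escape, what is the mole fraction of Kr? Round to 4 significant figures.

0.2358

Effusion rate of each component ∝ n_i/√M_i (partial pressure × 1/√M).
x_Kr(eff) = (n_Kr/√M_Kr) / (n_Kr/√M_Kr + n_C₃H₈/√M_C₃H₈)
= (2.02/√83.80) / (2.02/√83.80 + 4.75/√44.10) = 0.2207/(0.2207 + 0.7153) = 0.2358.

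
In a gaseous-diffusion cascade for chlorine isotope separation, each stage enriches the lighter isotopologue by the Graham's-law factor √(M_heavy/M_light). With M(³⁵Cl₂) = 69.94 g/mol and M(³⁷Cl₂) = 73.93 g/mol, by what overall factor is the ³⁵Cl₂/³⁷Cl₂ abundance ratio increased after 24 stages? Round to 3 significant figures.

1.95

Each stage multiplies the ratio by α = √(73.93/69.94), so after 24 stages the overall factor is α^24 = (73.93/69.94)^(24/2).
= 1.05705^12 = 1.95.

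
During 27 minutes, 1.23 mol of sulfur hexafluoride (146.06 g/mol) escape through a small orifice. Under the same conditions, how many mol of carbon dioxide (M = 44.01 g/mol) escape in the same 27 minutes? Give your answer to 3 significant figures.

Using Graham's law: rate_CO₂/rate_SF₆ = √(M_SF₆/M_CO₂) = √(146.06/44.01) = √3.319 = 1.822.
So the amount for CO₂ is 1.23 × 1.822 = 2.24 mol.

2.24 mol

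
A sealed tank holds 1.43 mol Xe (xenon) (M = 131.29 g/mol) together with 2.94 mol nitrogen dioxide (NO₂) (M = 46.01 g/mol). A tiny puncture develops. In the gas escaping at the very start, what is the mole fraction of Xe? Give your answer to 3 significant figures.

The effusion rate of species i is ∝ p_i/√M_i ∝ n_i/√M_i.
x_Xe(eff) = (n_Xe/√M_Xe) / (n_Xe/√M_Xe + n_NO₂/√M_NO₂)
= (1.43/√131.29) / (1.43/√131.29 + 2.94/√46.01) = 0.1248/(0.1248 + 0.4334) = 0.224.

0.224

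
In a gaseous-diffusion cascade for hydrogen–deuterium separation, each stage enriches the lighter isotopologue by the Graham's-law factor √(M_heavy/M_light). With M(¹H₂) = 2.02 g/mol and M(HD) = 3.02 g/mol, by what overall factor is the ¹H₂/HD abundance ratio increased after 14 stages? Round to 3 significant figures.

Overall factor = α^14 with α = √(3.02/2.02), i.e. (3.02/2.02)^(14/2).
= 1.49505^7 = 16.7.

16.7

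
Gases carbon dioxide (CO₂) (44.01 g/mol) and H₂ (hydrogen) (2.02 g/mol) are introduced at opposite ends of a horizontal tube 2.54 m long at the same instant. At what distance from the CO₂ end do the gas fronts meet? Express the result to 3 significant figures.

In equal time, each gas travels a distance ∝ its rate ∝ 1/√M, so d_CO₂/d_H₂ = √(M_H₂/M_CO₂) = √(2.02/44.01) = 0.2142.
With d_CO₂ + d_H₂ = 2.54 m, d_H₂ = 2.54/(1 + 0.2142) = 2.092 m.
d_CO₂ = 2.54 − 2.092 = 0.448 m.

0.448 m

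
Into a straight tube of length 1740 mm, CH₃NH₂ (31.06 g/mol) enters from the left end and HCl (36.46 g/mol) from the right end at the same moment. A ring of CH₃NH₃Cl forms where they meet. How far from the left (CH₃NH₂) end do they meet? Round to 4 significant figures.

904.8 mm

The fronts meet when d_CH₃NH₂ + d_HCl = L with d_CH₃NH₂/d_HCl = √(M_HCl/M_CH₃NH₂) (Graham's law). Here √(M_HCl/M_CH₃NH₂) = √(36.46/31.06) = 1.083.
With d_CH₃NH₂ + d_HCl = 1740 mm, d_HCl = 1740/(1 + 1.083) = 835.2 mm.
d_CH₃NH₂ = 1740 − 835.2 = 904.8 mm.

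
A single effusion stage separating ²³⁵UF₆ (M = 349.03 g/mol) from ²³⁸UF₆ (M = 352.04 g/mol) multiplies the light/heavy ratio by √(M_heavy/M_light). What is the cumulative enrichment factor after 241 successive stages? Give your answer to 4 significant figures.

Each stage multiplies the ratio by α = √(352.04/349.03), so after 241 stages the overall factor is α^241 = (352.04/349.03)^(241/2).
= 1.00862^(241/2) = 2.814.

2.814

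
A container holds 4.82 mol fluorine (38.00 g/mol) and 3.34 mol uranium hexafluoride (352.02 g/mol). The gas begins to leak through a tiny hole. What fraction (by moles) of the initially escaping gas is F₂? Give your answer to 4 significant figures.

The effusion rate of species i is ∝ p_i/√M_i ∝ n_i/√M_i.
So x_F₂ in the escaping gas = (n_F₂/√M_F₂) / Σ(n_i/√M_i)
= (4.82/√38.00) / (4.82/√38.00 + 3.34/√352.02) = 0.7819/(0.7819 + 0.1780) = 0.8146.

0.8146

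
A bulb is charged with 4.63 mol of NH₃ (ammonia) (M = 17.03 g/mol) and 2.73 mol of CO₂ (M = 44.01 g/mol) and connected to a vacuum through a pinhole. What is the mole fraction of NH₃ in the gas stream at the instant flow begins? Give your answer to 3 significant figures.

Effusion rate of each component ∝ n_i/√M_i (partial pressure × 1/√M).
Mole fraction of NH₃ in the effusate = (n_NH₃/√M_NH₃) / (n_NH₃/√M_NH₃ + n_CO₂/√M_CO₂)
= (4.63/√17.03) / (4.63/√17.03 + 2.73/√44.01) = 1.122/(1.122 + 0.4115) = 0.732.

0.732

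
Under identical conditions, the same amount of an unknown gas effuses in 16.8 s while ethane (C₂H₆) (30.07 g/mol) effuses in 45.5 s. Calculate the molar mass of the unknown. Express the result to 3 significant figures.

4.10 g/mol

From Graham's law, t_X/t_C₂H₆ = √(M_X/M_C₂H₆).
16.8/45.5 = 0.3692 = √(M_X/30.07)
M_X = 30.07 × 0.3692² = 30.07 × 0.1363 = 4.10 g/mol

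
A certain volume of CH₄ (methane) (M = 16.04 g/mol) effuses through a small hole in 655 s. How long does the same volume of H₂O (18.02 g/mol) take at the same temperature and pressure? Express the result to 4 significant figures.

694.3 s

Graham's law gives t_H₂O/t_CH₄ = √(M_H₂O/M_CH₄) = √(18.02/16.04) = √1.123 = 1.060.
So the time for H₂O is 655 × 1.060 = 694.3 s.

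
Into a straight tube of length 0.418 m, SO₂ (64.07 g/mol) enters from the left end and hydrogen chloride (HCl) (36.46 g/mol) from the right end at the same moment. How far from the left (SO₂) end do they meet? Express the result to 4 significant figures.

In equal time, each gas travels a distance ∝ its rate ∝ 1/√M, so d_SO₂/d_HCl = √(M_HCl/M_SO₂) = √(36.46/64.07) = 0.7544.
With d_SO₂ + d_HCl = 0.418 m, d_HCl = 0.418/(1 + 0.7544) = 0.2383 m.
d_SO₂ = 0.418 − 0.2383 = 0.1797 m.

0.1797 m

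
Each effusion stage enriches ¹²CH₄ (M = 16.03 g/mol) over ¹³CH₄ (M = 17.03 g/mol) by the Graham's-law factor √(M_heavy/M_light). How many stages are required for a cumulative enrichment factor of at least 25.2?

With α = √(17.03/16.03) per stage, ln α = ½ ln(1.06238) = 0.03026.
Need α^N ≥ 25.2 ⇒ N ≥ ln(25.2) / ln α = 3.227 / 0.03026 = 106.65.
Minimum whole number of stages: N = 107.

107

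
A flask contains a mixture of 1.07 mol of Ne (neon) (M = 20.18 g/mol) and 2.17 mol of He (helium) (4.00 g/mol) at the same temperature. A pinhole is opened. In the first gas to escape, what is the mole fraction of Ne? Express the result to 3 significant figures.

0.180

Rate_i ∝ x_i/√M_i (Graham's law weighted by mole fraction), so the effusate composition follows n_i/√M_i.
So x_Ne in the escaping gas = (n_Ne/√M_Ne) / Σ(n_i/√M_i)
= (1.07/√20.18) / (1.07/√20.18 + 2.17/√4.00) = 0.2382/(0.2382 + 1.085) = 0.180.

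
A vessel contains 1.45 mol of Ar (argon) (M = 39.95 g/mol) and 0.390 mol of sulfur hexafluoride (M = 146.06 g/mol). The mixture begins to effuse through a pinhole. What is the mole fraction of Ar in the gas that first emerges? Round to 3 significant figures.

0.877

Each component's effusion rate ∝ (its partial pressure)·(1/√M) ∝ n_i/√M_i.
x_Ar(eff) = (n_Ar/√M_Ar) / (n_Ar/√M_Ar + n_SF₆/√M_SF₆)
= (1.45/√39.95) / (1.45/√39.95 + 0.390/√146.06) = 0.2294/(0.2294 + 0.03227) = 0.877.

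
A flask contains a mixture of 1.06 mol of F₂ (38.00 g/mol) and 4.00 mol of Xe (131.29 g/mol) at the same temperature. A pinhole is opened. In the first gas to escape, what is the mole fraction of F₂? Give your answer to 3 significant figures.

Each component's effusion rate ∝ (its partial pressure)·(1/√M) ∝ n_i/√M_i.
x_F₂(eff) = (n_F₂/√M_F₂) / (n_F₂/√M_F₂ + n_Xe/√M_Xe)
= (1.06/√38.00) / (1.06/√38.00 + 4.00/√131.29) = 0.1720/(0.1720 + 0.3491) = 0.330.

0.330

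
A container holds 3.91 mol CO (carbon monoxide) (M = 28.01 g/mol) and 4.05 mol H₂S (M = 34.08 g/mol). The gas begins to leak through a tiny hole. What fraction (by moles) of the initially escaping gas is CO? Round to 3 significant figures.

0.516

Effusion rate of each component ∝ n_i/√M_i (partial pressure × 1/√M).
Mole fraction of CO in the effusate = (n_CO/√M_CO) / (n_CO/√M_CO + n_H₂S/√M_H₂S)
= (3.91/√28.01) / (3.91/√28.01 + 4.05/√34.08) = 0.7388/(0.7388 + 0.6938) = 0.516.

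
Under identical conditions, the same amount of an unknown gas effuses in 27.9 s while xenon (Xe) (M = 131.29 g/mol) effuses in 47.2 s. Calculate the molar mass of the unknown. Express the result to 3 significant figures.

Graham's law gives t_X/t_Xe = √(M_X/M_Xe).
27.9/47.2 = 0.5911 = √(M_X/131.29)
M_X = 131.29 × 0.5911² = 131.29 × 0.3494 = 45.9 g/mol

45.9 g/mol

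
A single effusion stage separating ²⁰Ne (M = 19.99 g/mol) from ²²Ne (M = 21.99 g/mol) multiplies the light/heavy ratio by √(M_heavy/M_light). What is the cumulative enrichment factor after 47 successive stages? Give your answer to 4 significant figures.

9.401

Overall factor = α^47 with α = √(21.99/19.99), i.e. (21.99/19.99)^(47/2).
= 1.10005^(47/2) = 9.401.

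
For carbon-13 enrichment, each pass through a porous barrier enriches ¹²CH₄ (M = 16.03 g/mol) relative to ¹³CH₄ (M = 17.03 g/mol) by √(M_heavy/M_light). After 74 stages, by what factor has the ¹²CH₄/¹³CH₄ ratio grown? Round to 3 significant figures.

The single-stage factor is √(M_heavy/M_light), so 74 stages give [√(17.03/16.03)]^74 = (17.03/16.03)^(74/2).
= 1.06238^37 = 9.38.

9.38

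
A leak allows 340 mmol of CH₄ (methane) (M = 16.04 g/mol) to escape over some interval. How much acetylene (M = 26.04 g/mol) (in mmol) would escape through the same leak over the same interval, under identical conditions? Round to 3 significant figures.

From Graham's law, rate_C₂H₂/rate_CH₄ = √(M_CH₄/M_C₂H₂) = √(16.04/26.04) = √0.6160 = 0.7848.
So the amount for C₂H₂ is 340 × 0.7848 = 267 mmol.

267 mmol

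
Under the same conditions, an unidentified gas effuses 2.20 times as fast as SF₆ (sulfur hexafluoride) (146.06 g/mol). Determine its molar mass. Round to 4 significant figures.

30.18 g/mol

From Graham's law, rate_X/rate_SF₆ = √(M_SF₆/M_X).
2.20 = √(146.06/M_X)
M_X = 146.06 / 2.20² = 146.06 / 4.840 = 30.18 g/mol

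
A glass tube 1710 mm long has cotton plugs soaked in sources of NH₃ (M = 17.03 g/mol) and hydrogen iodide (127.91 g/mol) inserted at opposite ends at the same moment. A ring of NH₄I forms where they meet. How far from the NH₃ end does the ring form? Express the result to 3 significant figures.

1250 mm

In equal time, each gas travels a distance ∝ its rate ∝ 1/√M, so d_NH₃/d_HI = √(M_HI/M_NH₃) = √(127.91/17.03) = 2.741.
With d_NH₃ + d_HI = 1710 mm, d_HI = 1710/(1 + 2.741) = 457.1 mm.
d_NH₃ = 1710 − 457.1 = 1250 mm.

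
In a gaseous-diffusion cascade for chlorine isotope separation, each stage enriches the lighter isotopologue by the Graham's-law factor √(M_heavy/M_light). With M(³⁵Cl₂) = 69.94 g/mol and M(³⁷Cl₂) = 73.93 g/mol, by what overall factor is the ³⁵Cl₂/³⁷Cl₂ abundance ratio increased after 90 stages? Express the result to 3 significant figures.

12.1

The single-stage factor is √(M_heavy/M_light), so 90 stages give [√(73.93/69.94)]^90 = (73.93/69.94)^(90/2).
= 1.05705^45 = 12.1.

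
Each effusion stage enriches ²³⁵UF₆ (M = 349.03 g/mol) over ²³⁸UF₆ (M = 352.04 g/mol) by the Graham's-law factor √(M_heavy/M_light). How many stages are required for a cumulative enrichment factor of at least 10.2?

Per stage α = (352.04/349.03)^(1/2) = 1.00862^0.5, giving ln α = 0.004293.
Need α^N ≥ 10.2 ⇒ N ≥ ln(10.2) / ln α = 2.322 / 0.004293 = 540.91.
So at least 541 stages are needed.

541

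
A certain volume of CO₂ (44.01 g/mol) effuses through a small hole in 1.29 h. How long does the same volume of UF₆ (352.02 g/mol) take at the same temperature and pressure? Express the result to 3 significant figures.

3.65 h

From Graham's law, t_UF₆/t_CO₂ = √(M_UF₆/M_CO₂) = √(352.02/44.01) = √7.999 = 2.828.
So the time for UF₆ is 1.29 × 2.828 = 3.65 h.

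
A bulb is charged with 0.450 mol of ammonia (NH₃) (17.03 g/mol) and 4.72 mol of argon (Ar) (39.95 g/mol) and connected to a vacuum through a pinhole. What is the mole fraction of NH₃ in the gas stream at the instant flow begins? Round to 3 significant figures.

Each component's effusion rate ∝ (its partial pressure)·(1/√M) ∝ n_i/√M_i.
x_NH₃(eff) = (n_NH₃/√M_NH₃) / (n_NH₃/√M_NH₃ + n_Ar/√M_Ar)
= (0.450/√17.03) / (0.450/√17.03 + 4.72/√39.95) = 0.1090/(0.1090 + 0.7468) = 0.127.

0.127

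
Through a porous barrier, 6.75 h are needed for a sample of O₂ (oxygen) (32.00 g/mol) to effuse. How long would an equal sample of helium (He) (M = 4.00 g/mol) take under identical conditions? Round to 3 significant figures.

Graham's law gives t_He/t_O₂ = √(M_He/M_O₂) = √(4.00/32.00) = √0.1250 = 0.3536.
So the time for He is 6.75 × 0.3536 = 2.39 h.

2.39 h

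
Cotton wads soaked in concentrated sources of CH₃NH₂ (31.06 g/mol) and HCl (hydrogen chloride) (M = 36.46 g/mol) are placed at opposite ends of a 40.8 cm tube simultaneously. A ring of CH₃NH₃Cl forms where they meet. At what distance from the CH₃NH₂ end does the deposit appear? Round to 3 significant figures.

21.2 cm

Distances travelled in equal time are proportional to diffusion rates, so d_CH₃NH₂/d_HCl = √(M_HCl/M_CH₃NH₂) = √(36.46/31.06) = 1.083.
With d_CH₃NH₂ + d_HCl = 40.8 cm, d_HCl = 40.8/(1 + 1.083) = 19.58 cm.
d_CH₃NH₂ = 40.8 − 19.58 = 21.2 cm.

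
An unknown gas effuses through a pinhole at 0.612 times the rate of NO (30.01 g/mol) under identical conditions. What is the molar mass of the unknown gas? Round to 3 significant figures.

80.1 g/mol

Graham's law gives rate_X/rate_NO = √(M_NO/M_X).
0.612 = √(30.01/M_X)
M_X = 30.01 / 0.612² = 30.01 / 0.3745 = 80.1 g/mol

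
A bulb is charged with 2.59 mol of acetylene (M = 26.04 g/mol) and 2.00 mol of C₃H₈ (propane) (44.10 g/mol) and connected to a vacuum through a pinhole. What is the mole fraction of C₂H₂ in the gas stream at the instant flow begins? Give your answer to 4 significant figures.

The effusion rate of species i is ∝ p_i/√M_i ∝ n_i/√M_i.
Mole fraction of C₂H₂ in the effusate = (n_C₂H₂/√M_C₂H₂) / (n_C₂H₂/√M_C₂H₂ + n_C₃H₈/√M_C₃H₈)
= (2.59/√26.04) / (2.59/√26.04 + 2.00/√44.10) = 0.5076/(0.5076 + 0.3012) = 0.6276.

0.6276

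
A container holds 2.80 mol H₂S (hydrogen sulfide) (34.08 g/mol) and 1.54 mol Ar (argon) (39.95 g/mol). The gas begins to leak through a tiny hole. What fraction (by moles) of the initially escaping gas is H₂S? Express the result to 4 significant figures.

0.6631

Effusion rate of each component ∝ n_i/√M_i (partial pressure × 1/√M).
So x_H₂S in the escaping gas = (n_H₂S/√M_H₂S) / Σ(n_i/√M_i)
= (2.80/√34.08) / (2.80/√34.08 + 1.54/√39.95) = 0.4796/(0.4796 + 0.2436) = 0.6631.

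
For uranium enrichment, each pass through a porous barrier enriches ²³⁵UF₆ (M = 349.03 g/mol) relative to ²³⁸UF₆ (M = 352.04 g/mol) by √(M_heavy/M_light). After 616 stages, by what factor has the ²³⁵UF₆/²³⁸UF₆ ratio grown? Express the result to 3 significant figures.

The single-stage factor is √(M_heavy/M_light), so 616 stages give [√(352.04/349.03)]^616 = (352.04/349.03)^(616/2).
= 1.00862^308 = 14.1.

14.1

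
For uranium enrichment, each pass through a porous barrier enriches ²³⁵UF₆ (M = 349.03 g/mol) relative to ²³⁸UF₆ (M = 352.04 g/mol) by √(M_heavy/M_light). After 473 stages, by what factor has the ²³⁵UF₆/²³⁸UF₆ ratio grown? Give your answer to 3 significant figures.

After 473 stages the ratio has grown by (√(352.04/349.03))^473 = (352.04/349.03)^(473/2).
= 1.00862^(473/2) = 7.62.

7.62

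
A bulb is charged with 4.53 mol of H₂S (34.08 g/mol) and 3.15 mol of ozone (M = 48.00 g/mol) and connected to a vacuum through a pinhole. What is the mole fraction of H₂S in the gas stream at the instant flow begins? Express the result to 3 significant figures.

Effusion rate of each component ∝ n_i/√M_i (partial pressure × 1/√M).
So x_H₂S in the escaping gas = (n_H₂S/√M_H₂S) / Σ(n_i/√M_i)
= (4.53/√34.08) / (4.53/√34.08 + 3.15/√48.00) = 0.7760/(0.7760 + 0.4547) = 0.631.

0.631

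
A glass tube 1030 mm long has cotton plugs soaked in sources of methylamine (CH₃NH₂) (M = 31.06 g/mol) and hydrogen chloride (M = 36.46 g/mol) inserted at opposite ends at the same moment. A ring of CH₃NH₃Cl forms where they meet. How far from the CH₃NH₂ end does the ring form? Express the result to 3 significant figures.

536 mm

Graham's law gives d_CH₃NH₂/d_HCl = rate_CH₃NH₂/rate_HCl = √(M_HCl/M_CH₃NH₂) = √(36.46/31.06) = 1.083.
With d_CH₃NH₂ + d_HCl = 1030 mm, d_HCl = 1030/(1 + 1.083) = 494.4 mm.
d_CH₃NH₂ = 1030 − 494.4 = 536 mm.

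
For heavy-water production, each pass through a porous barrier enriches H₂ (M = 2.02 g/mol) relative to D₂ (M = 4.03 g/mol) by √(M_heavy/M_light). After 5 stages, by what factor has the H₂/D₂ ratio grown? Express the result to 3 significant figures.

5.62

After 5 stages the ratio has grown by (√(4.03/2.02))^5 = (4.03/2.02)^(5/2).
= 1.99505^(5/2) = 5.62.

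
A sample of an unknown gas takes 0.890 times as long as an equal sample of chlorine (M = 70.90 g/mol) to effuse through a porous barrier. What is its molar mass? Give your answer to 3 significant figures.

56.2 g/mol

Using Graham's law: t_X/t_Cl₂ = √(M_X/M_Cl₂).
0.890 = √(M_X/70.90)
M_X = 70.90 × 0.890² = 70.90 × 0.7921 = 56.2 g/mol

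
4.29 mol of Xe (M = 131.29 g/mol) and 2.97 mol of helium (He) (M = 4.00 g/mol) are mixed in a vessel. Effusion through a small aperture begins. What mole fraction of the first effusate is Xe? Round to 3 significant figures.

0.201

Rate_i ∝ x_i/√M_i (Graham's law weighted by mole fraction), so the effusate composition follows n_i/√M_i.
So x_Xe in the escaping gas = (n_Xe/√M_Xe) / Σ(n_i/√M_i)
= (4.29/√131.29) / (4.29/√131.29 + 2.97/√4.00) = 0.3744/(0.3744 + 1.485) = 0.201.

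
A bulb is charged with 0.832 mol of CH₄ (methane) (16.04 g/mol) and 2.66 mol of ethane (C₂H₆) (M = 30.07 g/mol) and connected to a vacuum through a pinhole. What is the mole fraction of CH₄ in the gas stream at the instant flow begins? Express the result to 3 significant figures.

0.300

The effusion rate of species i is ∝ p_i/√M_i ∝ n_i/√M_i.
So x_CH₄ in the escaping gas = (n_CH₄/√M_CH₄) / Σ(n_i/√M_i)
= (0.832/√16.04) / (0.832/√16.04 + 2.66/√30.07) = 0.2077/(0.2077 + 0.4851) = 0.300.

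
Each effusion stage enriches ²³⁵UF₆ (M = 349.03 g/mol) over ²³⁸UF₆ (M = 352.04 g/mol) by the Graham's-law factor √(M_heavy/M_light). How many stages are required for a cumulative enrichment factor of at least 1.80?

With α = √(352.04/349.03) per stage, ln α = ½ ln(1.00862) = 0.004293.
Need α^N ≥ 1.80 ⇒ N ≥ ln(1.80) / ln α = 0.5878 / 0.004293 = 136.90.
Rounding up, N = 137 stages.

137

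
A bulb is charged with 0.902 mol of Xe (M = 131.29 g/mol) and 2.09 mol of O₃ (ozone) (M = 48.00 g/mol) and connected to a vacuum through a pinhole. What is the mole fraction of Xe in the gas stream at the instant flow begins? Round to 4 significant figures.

Rate_i ∝ x_i/√M_i (Graham's law weighted by mole fraction), so the effusate composition follows n_i/√M_i.
x_Xe(eff) = (n_Xe/√M_Xe) / (n_Xe/√M_Xe + n_O₃/√M_O₃)
= (0.902/√131.29) / (0.902/√131.29 + 2.09/√48.00) = 0.07872/(0.07872 + 0.3017) = 0.2070.

0.2070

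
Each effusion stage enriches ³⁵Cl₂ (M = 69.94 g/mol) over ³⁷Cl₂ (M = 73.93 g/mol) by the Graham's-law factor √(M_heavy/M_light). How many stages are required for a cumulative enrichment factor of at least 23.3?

Single-stage factor α = √(73.93/69.94), so ln α = ½ ln(1.05705) = 0.02774.
Need α^N ≥ 23.3 ⇒ N ≥ ln(23.3) / ln α = 3.148 / 0.02774 = 113.50.
Rounding up, N = 114 stages.

114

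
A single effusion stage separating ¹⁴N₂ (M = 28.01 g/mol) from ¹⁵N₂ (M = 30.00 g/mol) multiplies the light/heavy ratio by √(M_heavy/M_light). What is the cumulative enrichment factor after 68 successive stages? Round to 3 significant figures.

Overall factor = α^68 with α = √(30.00/28.01), i.e. (30.00/28.01)^(68/2).
= 1.07105^34 = 10.3.

10.3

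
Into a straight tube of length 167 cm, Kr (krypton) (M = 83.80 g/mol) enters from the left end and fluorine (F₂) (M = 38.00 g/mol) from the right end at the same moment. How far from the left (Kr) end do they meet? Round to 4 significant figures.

Distances travelled in equal time are proportional to diffusion rates, so d_Kr/d_F₂ = √(M_F₂/M_Kr) = √(38.00/83.80) = 0.6734.
With d_Kr + d_F₂ = 167 cm, d_F₂ = 167/(1 + 0.6734) = 99.80 cm.
d_Kr = 167 − 99.80 = 67.20 cm.

67.20 cm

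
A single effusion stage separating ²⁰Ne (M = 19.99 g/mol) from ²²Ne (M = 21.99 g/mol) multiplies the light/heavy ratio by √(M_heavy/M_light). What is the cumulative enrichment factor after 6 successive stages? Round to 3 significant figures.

After 6 stages the ratio has grown by (√(21.99/19.99))^6 = (21.99/19.99)^(6/2).
= 1.10005^3 = 1.33.

1.33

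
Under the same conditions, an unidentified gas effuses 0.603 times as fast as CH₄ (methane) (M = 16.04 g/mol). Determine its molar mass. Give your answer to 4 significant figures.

By Graham's law, rate_X/rate_CH₄ = √(M_CH₄/M_X).
0.603 = √(16.04/M_X)
M_X = 16.04 / 0.603² = 16.04 / 0.3636 = 44.11 g/mol

44.11 g/mol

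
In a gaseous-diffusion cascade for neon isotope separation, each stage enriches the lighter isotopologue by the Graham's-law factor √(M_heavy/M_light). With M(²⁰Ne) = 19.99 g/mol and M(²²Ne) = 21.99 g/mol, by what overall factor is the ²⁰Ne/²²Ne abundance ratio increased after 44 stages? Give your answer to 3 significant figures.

After 44 stages the ratio has grown by (√(21.99/19.99))^44 = (21.99/19.99)^(44/2).
= 1.10005^22 = 8.15.

8.15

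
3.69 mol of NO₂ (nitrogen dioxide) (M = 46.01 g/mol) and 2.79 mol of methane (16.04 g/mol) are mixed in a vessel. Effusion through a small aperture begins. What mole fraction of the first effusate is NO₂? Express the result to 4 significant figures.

0.4385

The effusion rate of species i is ∝ p_i/√M_i ∝ n_i/√M_i.
So x_NO₂ in the escaping gas = (n_NO₂/√M_NO₂) / Σ(n_i/√M_i)
= (3.69/√46.01) / (3.69/√46.01 + 2.79/√16.04) = 0.5440/(0.5440 + 0.6966) = 0.4385.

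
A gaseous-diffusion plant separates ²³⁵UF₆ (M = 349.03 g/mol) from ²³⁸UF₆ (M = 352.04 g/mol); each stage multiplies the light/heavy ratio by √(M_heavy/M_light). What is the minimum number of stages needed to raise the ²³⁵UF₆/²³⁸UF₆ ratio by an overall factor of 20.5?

704

Per stage α = (352.04/349.03)^(1/2) = 1.00862^0.5, giving ln α = 0.004293.
Need α^N ≥ 20.5 ⇒ N ≥ ln(20.5) / ln α = 3.020 / 0.004293 = 703.49.
Minimum whole number of stages: N = 704.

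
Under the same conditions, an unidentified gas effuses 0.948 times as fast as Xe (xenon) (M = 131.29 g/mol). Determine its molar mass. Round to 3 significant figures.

Graham's law gives rate_X/rate_Xe = √(M_Xe/M_X).
0.948 = √(131.29/M_X)
M_X = 131.29 / 0.948² = 131.29 / 0.8987 = 146 g/mol

146 g/mol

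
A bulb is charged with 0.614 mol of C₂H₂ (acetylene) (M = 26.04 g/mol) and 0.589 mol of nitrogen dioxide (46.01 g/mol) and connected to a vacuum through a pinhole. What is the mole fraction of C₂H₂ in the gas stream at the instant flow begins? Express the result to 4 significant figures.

0.5808

The effusion rate of species i is ∝ p_i/√M_i ∝ n_i/√M_i.
Mole fraction of C₂H₂ in the effusate = (n_C₂H₂/√M_C₂H₂) / (n_C₂H₂/√M_C₂H₂ + n_NO₂/√M_NO₂)
= (0.614/√26.04) / (0.614/√26.04 + 0.589/√46.01) = 0.1203/(0.1203 + 0.08683) = 0.5808.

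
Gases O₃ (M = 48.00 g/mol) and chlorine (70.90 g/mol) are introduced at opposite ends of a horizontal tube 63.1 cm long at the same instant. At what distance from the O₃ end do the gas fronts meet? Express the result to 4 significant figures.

34.62 cm

The fronts meet when d_O₃ + d_Cl₂ = L with d_O₃/d_Cl₂ = √(M_Cl₂/M_O₃) (Graham's law). Here √(M_Cl₂/M_O₃) = √(70.90/48.00) = 1.215.
With d_O₃ + d_Cl₂ = 63.1 cm, d_Cl₂ = 63.1/(1 + 1.215) = 28.48 cm.
d_O₃ = 63.1 − 28.48 = 34.62 cm.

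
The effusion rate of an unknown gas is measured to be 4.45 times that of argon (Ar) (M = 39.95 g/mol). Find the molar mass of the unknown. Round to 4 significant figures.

Graham's law gives rate_X/rate_Ar = √(M_Ar/M_X).
4.45 = √(39.95/M_X)
M_X = 39.95 / 4.45² = 39.95 / 19.80 = 2.017 g/mol

2.017 g/mol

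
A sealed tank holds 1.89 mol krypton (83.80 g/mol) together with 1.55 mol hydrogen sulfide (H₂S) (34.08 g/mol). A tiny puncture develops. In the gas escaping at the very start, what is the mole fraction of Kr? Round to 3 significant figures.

0.437

Rate_i ∝ x_i/√M_i (Graham's law weighted by mole fraction), so the effusate composition follows n_i/√M_i.
Mole fraction of Kr in the effusate = (n_Kr/√M_Kr) / (n_Kr/√M_Kr + n_H₂S/√M_H₂S)
= (1.89/√83.80) / (1.89/√83.80 + 1.55/√34.08) = 0.2065/(0.2065 + 0.2655) = 0.437.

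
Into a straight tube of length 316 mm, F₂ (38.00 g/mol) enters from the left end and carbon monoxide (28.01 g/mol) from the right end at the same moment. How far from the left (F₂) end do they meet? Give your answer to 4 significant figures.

Distances travelled in equal time are proportional to diffusion rates, so d_F₂/d_CO = √(M_CO/M_F₂) = √(28.01/38.00) = 0.8585.
With d_F₂ + d_CO = 316 mm, d_CO = 316/(1 + 0.8585) = 170.0 mm.
d_F₂ = 316 − 170.0 = 146.0 mm.

146.0 mm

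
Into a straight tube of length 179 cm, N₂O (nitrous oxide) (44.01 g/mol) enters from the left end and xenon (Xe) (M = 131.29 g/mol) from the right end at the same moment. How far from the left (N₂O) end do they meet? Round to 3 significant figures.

113 cm

Graham's law gives d_N₂O/d_Xe = rate_N₂O/rate_Xe = √(M_Xe/M_N₂O) = √(131.29/44.01) = 1.727.
With d_N₂O + d_Xe = 179 cm, d_Xe = 179/(1 + 1.727) = 65.64 cm.
d_N₂O = 179 − 65.64 = 113 cm.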